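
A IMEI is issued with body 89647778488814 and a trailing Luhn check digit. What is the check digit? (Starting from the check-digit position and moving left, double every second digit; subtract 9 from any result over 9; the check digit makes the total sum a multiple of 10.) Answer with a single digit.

Partial digits right→left: 4 1 8 8 8 4 8 7 7 7 4 6 9 8
Double every second digit counting from the check-digit position (so the 1st, 3rd, 5th, ... of the partial from the right).
  doubled (with −9 where >9): 8 7 7 7 5 8 9 → sum 51
  kept as-is: 1 8 4 7 7 6 8 → sum 41
Total = 51 + 41 = 92.
Check digit = (10 − (92 mod 10)) mod 10 = 8.

8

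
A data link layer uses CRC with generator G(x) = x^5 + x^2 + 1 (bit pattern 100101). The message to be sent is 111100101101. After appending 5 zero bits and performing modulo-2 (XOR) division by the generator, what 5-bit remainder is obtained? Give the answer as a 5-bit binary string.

Append 5 zeros: 11110010110100000. Divide by 100101 (XOR where the leading bit is 1):
  pos 0: 111100 XOR 100101 = 011001
  pos 1: 110011 XOR 100101 = 010110
  pos 2: 101100 XOR 100101 = 001001
  pos 4: 100111 XOR 100101 = 000010
  pos 8: 100100 XOR 100101 = 000001
Remainder (last 5 bits) = 01000. This is the CRC / FCS.

01000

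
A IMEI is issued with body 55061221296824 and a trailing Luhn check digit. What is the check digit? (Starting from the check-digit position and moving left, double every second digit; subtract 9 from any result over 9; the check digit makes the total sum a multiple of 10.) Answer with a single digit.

8

Partial digits right→left: 4 2 8 6 9 2 1 2 2 1 6 0 5 5
Double every second digit counting from the check-digit position (so the 1st, 3rd, 5th, ... of the partial from the right).
  doubled (with −9 where >9): 8 7 9 2 4 3 1 → sum 34
  kept as-is: 2 6 2 2 1 0 5 → sum 18
Total = 34 + 18 = 52.
Check digit = (10 − (52 mod 10)) mod 10 = 8.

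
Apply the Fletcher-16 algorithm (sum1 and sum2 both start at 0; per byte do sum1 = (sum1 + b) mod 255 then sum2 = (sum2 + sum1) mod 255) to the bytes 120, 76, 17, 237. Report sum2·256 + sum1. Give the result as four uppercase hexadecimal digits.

Running sums (mod 255):
  after byte 0 (120): sum1=120, sum2=120
  after byte 1 (76): sum1=196, sum2=61
  after byte 2 (17): sum1=213, sum2=19
  after byte 3 (237): sum1=195, sum2=214
Checksum = sum2·256 + sum1 = 214·256 + 195 = 54979 = 0xD6C3.

D6C3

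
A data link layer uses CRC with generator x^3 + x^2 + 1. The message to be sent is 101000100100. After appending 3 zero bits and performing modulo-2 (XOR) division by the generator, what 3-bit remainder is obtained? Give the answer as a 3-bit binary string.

011

Append 3 zeros: 101000100100000. Divide by 1101 (XOR where the leading bit is 1):
  pos 0: 1010 XOR 1101 = 0111
  pos 1: 1110 XOR 1101 = 0011
  pos 3: 1101 XOR 1101 = 0000
  pos 9: 1000 XOR 1101 = 0101
  pos 10: 1010 XOR 1101 = 0111
  pos 11: 1110 XOR 1101 = 0011
Remainder (last 3 bits) = 011. This is the CRC / FCS.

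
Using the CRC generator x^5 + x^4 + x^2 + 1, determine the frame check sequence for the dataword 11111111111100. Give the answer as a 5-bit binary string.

01001

Append 5 zeros: 1111111111110000000. Divide by 110101 (XOR where the leading bit is 1):
  pos 0: 111111 XOR 110101 = 001010
  pos 2: 101011 XOR 110101 = 011110
  pos 3: 111101 XOR 110101 = 001000
  pos 5: 100011 XOR 110101 = 010110
  pos 6: 101101 XOR 110101 = 011000
  pos 7: 110000 XOR 110101 = 000101
  pos 10: 101000 XOR 110101 = 011101
  pos 11: 111010 XOR 110101 = 001111
  pos 13: 111100 XOR 110101 = 001001
Remainder (last 5 bits) = 01001. This is the CRC / FCS.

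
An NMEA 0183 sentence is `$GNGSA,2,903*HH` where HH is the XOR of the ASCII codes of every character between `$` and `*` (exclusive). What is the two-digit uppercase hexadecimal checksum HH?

XOR the ASCII codes of the payload characters:
  'G' = 0x47 → acc = 0x47
  'N' = 0x4E → acc = 0x09
  'G' = 0x47 → acc = 0x4E
  'S' = 0x53 → acc = 0x1D
  'A' = 0x41 → acc = 0x5C
  ',' = 0x2C → acc = 0x70
  '2' = 0x32 → acc = 0x42
  ',' = 0x2C → acc = 0x6E
  '9' = 0x39 → acc = 0x57
  '0' = 0x30 → acc = 0x67
  '3' = 0x33 → acc = 0x54
Checksum = 0x54.

54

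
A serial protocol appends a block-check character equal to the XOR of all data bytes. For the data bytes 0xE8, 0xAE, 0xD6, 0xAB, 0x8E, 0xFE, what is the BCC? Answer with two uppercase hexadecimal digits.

4B

XOR the bytes together:
  start with 0xE8
  0xE8 ⊕ 0xAE = 0x46
  0x46 ⊕ 0xD6 = 0x90
  0x90 ⊕ 0xAB = 0x3B
  0x3B ⊕ 0x8E = 0xB5
  0xB5 ⊕ 0xFE = 0x4B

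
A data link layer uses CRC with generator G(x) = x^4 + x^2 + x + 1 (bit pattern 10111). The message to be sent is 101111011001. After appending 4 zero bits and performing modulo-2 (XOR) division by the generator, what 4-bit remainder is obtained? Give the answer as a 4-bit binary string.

Append 4 zeros: 1011110110010000. Divide by 10111 (XOR where the leading bit is 1):
  pos 0: 10111 XOR 10111 = 00000
  pos 5: 10110 XOR 10111 = 00001
  pos 9: 10100 XOR 10111 = 00011
Remainder (last 4 bits) = 1100. This is the CRC / FCS.

1100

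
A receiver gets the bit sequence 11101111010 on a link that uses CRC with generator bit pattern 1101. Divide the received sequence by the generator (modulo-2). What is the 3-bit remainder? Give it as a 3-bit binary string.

Modulo-2 division of 11101111010 by 1101:
  pos 0: 1110 XOR 1101 = 0011
  pos 2: 1111 XOR 1101 = 0010
  pos 4: 1011 XOR 1101 = 0110
  pos 5: 1100 XOR 1101 = 0001
Remainder = 110 (nonzero — an error is detected).

110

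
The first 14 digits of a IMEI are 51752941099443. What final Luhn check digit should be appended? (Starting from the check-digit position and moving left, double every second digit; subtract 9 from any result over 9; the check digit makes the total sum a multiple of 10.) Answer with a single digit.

Partial digits right→left: 3 4 4 9 9 0 1 4 9 2 5 7 1 5
Double every second digit counting from the check-digit position (so the 1st, 3rd, 5th, ... of the partial from the right).
  doubled (with −9 where >9): 6 8 9 2 9 1 2 → sum 37
  kept as-is: 4 9 0 4 2 7 5 → sum 31
Total = 37 + 31 = 68.
Check digit = (10 − (68 mod 10)) mod 10 = 2.

2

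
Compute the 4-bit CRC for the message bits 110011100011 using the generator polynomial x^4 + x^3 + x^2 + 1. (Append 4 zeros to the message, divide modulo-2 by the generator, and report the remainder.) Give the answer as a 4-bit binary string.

1000

Append 4 zeros: 1100111000110000. Divide by 11101 (XOR where the leading bit is 1):
  pos 0: 11001 XOR 11101 = 00100
  pos 2: 10011 XOR 11101 = 01110
  pos 3: 11100 XOR 11101 = 00001
  pos 7: 10011 XOR 11101 = 01110
  pos 8: 11100 XOR 11101 = 00001
Remainder (last 4 bits) = 1000. This is the CRC / FCS.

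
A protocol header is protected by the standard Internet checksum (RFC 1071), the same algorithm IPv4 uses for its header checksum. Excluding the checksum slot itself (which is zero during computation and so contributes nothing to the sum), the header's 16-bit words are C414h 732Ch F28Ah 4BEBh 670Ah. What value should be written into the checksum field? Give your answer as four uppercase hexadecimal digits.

One's-complement addition (fold any carry out of bit 15 back into bit 0):
  0xC414 + 0x732C = 0x13740 → wrap carry → 0x3741
  0x3741 + 0xF28A = 0x129CB → wrap carry → 0x29CC
  0x29CC + 0x4BEB = 0x075B7
  0x75B7 + 0x670A = 0x0DCC1
One's-complement sum = 0xDCC1.
Checksum = ~0xDCC1 & 0xFFFF = 0x233E.

233E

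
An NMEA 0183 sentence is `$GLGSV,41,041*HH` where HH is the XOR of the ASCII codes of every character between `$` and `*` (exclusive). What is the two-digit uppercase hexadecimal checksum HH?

XOR the ASCII codes of the payload characters:
  'G' = 0x47 → acc = 0x47
  'L' = 0x4C → acc = 0x0B
  'G' = 0x47 → acc = 0x4C
  'S' = 0x53 → acc = 0x1F
  'V' = 0x56 → acc = 0x49
  ',' = 0x2C → acc = 0x65
  '4' = 0x34 → acc = 0x51
  '1' = 0x31 → acc = 0x60
  ',' = 0x2C → acc = 0x4C
  '0' = 0x30 → acc = 0x7C
  '4' = 0x34 → acc = 0x48
  '1' = 0x31 → acc = 0x79
Checksum = 0x79.

79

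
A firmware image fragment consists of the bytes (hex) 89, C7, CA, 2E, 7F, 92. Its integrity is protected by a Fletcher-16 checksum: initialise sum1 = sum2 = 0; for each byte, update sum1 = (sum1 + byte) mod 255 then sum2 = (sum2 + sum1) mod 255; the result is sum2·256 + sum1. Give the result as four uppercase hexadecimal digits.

675C

Running sums (mod 255):
  after byte 0 (89): sum1=137, sum2=137
  after byte 1 (C7): sum1=81, sum2=218
  after byte 2 (CA): sum1=28, sum2=246
  after byte 3 (2E): sum1=74, sum2=65
  after byte 4 (7F): sum1=201, sum2=11
  after byte 5 (92): sum1=92, sum2=103
Checksum = sum2·256 + sum1 = 103·256 + 92 = 26460 = 0x675C.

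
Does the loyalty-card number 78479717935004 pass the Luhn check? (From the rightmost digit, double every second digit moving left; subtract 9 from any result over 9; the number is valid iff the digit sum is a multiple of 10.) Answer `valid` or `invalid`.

valid

From the right, keep odd positions and double even positions (subtract 9 from any doubled value over 9):
  doubled (positions 2,4,...): 0 1 9 2 9 8 5 → sum 34
  kept (positions 1,3,...): 4 0 3 7 7 7 8 → sum 36
Total = 70.
70 mod 10 = 0, so the number is valid.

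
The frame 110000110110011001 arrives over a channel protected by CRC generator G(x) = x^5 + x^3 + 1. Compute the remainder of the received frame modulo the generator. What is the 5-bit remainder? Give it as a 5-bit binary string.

Modulo-2 division of 110000110110011001 by 101001:
  pos 0: 110000 XOR 101001 = 011001
  pos 1: 110011 XOR 101001 = 011010
  pos 2: 110101 XOR 101001 = 011100
  pos 3: 111000 XOR 101001 = 010001
  pos 4: 100011 XOR 101001 = 001010
  pos 6: 101010 XOR 101001 = 000011
  pos 10: 110110 XOR 101001 = 011111
  pos 11: 111110 XOR 101001 = 010111
  pos 12: 101111 XOR 101001 = 000110
Remainder = 00110 (nonzero — an error is detected).

00110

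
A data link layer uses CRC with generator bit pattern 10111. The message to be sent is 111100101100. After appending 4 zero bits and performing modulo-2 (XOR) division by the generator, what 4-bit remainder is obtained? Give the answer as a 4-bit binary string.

1000

Append 4 zeros: 1111001011000000. Divide by 10111 (XOR where the leading bit is 1):
  pos 0: 11110 XOR 10111 = 01001
  pos 1: 10010 XOR 10111 = 00101
  pos 3: 10110 XOR 10111 = 00001
  pos 7: 11100 XOR 10111 = 01011
  pos 8: 10110 XOR 10111 = 00001
Remainder (last 4 bits) = 1000. This is the CRC / FCS.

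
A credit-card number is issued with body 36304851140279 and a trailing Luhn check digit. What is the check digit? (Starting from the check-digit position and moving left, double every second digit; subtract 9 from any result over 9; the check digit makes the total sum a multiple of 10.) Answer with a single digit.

4

Partial digits right→left: 9 7 2 0 4 1 1 5 8 4 0 3 6 3
Double every second digit counting from the check-digit position (so the 1st, 3rd, 5th, ... of the partial from the right).
  doubled (with −9 where >9): 9 4 8 2 7 0 3 → sum 33
  kept as-is: 7 0 1 5 4 3 3 → sum 23
Total = 33 + 23 = 56.
Check digit = (10 − (56 mod 10)) mod 10 = 4.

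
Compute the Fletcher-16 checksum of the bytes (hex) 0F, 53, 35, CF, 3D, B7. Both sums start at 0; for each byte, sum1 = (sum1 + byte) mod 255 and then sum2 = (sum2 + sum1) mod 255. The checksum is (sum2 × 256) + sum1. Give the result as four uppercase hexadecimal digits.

Running sums (mod 255):
  after byte 0 (0F): sum1=15, sum2=15
  after byte 1 (53): sum1=98, sum2=113
  after byte 2 (35): sum1=151, sum2=9
  after byte 3 (CF): sum1=103, sum2=112
  after byte 4 (3D): sum1=164, sum2=21
  after byte 5 (B7): sum1=92, sum2=113
Checksum = sum2·256 + sum1 = 113·256 + 92 = 29020 = 0x715C.

715C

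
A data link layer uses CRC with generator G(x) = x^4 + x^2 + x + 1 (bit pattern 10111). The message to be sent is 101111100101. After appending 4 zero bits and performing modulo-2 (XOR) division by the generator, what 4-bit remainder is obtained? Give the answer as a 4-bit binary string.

Append 4 zeros: 1011111001010000. Divide by 10111 (XOR where the leading bit is 1):
  pos 0: 10111 XOR 10111 = 00000
  pos 5: 11001 XOR 10111 = 01110
  pos 6: 11100 XOR 10111 = 01011
  pos 7: 10111 XOR 10111 = 00000
Remainder (last 4 bits) = 0000. This is the CRC / FCS.

0000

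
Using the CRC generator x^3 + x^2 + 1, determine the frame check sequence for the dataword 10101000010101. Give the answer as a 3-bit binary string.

001

Append 3 zeros: 10101000010101000. Divide by 1101 (XOR where the leading bit is 1):
  pos 0: 1010 XOR 1101 = 0111
  pos 1: 1111 XOR 1101 = 0010
  pos 3: 1000 XOR 1101 = 0101
  pos 4: 1010 XOR 1101 = 0111
  pos 5: 1110 XOR 1101 = 0011
  pos 7: 1110 XOR 1101 = 0011
  pos 9: 1110 XOR 1101 = 0011
  pos 11: 1110 XOR 1101 = 0011
  pos 13: 1100 XOR 1101 = 0001
Remainder (last 3 bits) = 001. This is the CRC / FCS.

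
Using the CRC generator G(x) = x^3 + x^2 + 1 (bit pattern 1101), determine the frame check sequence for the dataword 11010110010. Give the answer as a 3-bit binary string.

Append 3 zeros: 11010110010000. Divide by 1101 (XOR where the leading bit is 1):
  pos 0: 1101 XOR 1101 = 0000
  pos 5: 1100 XOR 1101 = 0001
  pos 8: 1100 XOR 1101 = 0001
Remainder (last 3 bits) = 100. This is the CRC / FCS.

100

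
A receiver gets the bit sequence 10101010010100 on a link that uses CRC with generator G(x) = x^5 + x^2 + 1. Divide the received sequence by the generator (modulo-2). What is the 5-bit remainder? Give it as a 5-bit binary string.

00001

Modulo-2 division of 10101010010100 by 100101:
  pos 0: 101010 XOR 100101 = 001111
  pos 2: 111110 XOR 100101 = 011011
  pos 3: 110110 XOR 100101 = 010011
  pos 4: 100111 XOR 100101 = 000010
  pos 8: 100100 XOR 100101 = 000001
Remainder = 00001 (nonzero — an error is detected).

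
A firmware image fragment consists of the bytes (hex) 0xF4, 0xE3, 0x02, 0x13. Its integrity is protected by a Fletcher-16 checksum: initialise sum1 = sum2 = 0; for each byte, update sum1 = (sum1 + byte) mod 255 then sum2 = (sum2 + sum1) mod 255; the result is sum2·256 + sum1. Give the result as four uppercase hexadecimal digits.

Running sums (mod 255):
  after byte 0 (0xF4): sum1=244, sum2=244
  after byte 1 (0xE3): sum1=216, sum2=205
  after byte 2 (0x02): sum1=218, sum2=168
  after byte 3 (0x13): sum1=237, sum2=150
Checksum = sum2·256 + sum1 = 150·256 + 237 = 38637 = 0x96ED.

96ED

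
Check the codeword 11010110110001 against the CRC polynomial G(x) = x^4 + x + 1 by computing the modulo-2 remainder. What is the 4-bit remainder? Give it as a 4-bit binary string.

1111

Modulo-2 division of 11010110110001 by 10011:
  pos 0: 11010 XOR 10011 = 01001
  pos 1: 10011 XOR 10011 = 00000
  pos 6: 10110 XOR 10011 = 00101
  pos 8: 10100 XOR 10011 = 00111
Remainder = 1111 (nonzero — an error is detected).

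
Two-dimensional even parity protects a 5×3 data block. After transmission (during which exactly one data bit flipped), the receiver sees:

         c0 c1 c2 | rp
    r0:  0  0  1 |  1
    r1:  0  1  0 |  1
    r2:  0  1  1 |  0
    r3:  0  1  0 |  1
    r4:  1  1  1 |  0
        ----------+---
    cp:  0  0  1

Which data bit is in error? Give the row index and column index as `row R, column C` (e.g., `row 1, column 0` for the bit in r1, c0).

Recompute each row's even parity and compare to rp:
  r0: data parity 1, sent rp 1 → ok
  r1: data parity 1, sent rp 1 → ok
  r2: data parity 0, sent rp 0 → ok
  r3: data parity 1, sent rp 1 → ok
  r4: data parity 1, sent rp 0 → mismatch
Recompute each column's even parity and compare to cp:
  c0: data parity 1, sent cp 0 → mismatch
  c1: data parity 0, sent cp 0 → ok
  c2: data parity 1, sent cp 1 → ok
Exactly one row (r4) and one column (c0) fail → the flipped bit is at their intersection.

row 4, column 0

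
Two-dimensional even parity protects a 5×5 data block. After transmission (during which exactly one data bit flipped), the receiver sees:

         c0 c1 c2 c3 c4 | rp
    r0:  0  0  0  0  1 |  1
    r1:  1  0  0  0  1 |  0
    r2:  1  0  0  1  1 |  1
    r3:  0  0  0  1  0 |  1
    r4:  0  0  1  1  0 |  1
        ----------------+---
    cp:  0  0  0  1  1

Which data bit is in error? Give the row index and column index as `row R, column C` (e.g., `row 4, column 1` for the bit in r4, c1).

row 4, column 2

Recompute each row's even parity and compare to rp:
  r0: data parity 1, sent rp 1 → ok
  r1: data parity 0, sent rp 0 → ok
  r2: data parity 1, sent rp 1 → ok
  r3: data parity 1, sent rp 1 → ok
  r4: data parity 0, sent rp 1 → mismatch
Recompute each column's even parity and compare to cp:
  c0: data parity 0, sent cp 0 → ok
  c1: data parity 0, sent cp 0 → ok
  c2: data parity 1, sent cp 0 → mismatch
  c3: data parity 1, sent cp 1 → ok
  c4: data parity 1, sent cp 1 → ok
Exactly one row (r4) and one column (c2) fail → the flipped bit is at their intersection.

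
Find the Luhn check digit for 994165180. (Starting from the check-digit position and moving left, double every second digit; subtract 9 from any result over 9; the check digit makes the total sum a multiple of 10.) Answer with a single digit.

Partial digits right→left: 0 8 1 5 6 1 4 9 9
Double every second digit counting from the check-digit position (so the 1st, 3rd, 5th, ... of the partial from the right).
  doubled (with −9 where >9): 0 2 3 8 9 → sum 22
  kept as-is: 8 5 1 9 → sum 23
Total = 22 + 23 = 45.
Check digit = (10 − (45 mod 10)) mod 10 = 5.

5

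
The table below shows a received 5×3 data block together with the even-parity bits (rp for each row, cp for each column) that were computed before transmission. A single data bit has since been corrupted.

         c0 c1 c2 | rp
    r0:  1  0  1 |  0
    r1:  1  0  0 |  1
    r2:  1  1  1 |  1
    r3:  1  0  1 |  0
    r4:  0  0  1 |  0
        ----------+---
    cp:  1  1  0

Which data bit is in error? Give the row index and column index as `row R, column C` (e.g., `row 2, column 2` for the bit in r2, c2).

row 4, column 0

Recompute each row's even parity and compare to rp:
  r0: data parity 0, sent rp 0 → ok
  r1: data parity 1, sent rp 1 → ok
  r2: data parity 1, sent rp 1 → ok
  r3: data parity 0, sent rp 0 → ok
  r4: data parity 1, sent rp 0 → mismatch
Recompute each column's even parity and compare to cp:
  c0: data parity 0, sent cp 1 → mismatch
  c1: data parity 1, sent cp 1 → ok
  c2: data parity 0, sent cp 0 → ok
Exactly one row (r4) and one column (c0) fail → the flipped bit is at their intersection.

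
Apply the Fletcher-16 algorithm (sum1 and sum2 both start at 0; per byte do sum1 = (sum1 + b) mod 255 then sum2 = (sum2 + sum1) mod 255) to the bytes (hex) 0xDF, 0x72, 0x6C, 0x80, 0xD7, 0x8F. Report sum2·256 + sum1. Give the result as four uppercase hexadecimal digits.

EDA6

Running sums (mod 255):
  after byte 0 (0xDF): sum1=223, sum2=223
  after byte 1 (0x72): sum1=82, sum2=50
  after byte 2 (0x6C): sum1=190, sum2=240
  after byte 3 (0x80): sum1=63, sum2=48
  after byte 4 (0xD7): sum1=23, sum2=71
  after byte 5 (0x8F): sum1=166, sum2=237
Checksum = sum2·256 + sum1 = 237·256 + 166 = 60838 = 0xEDA6.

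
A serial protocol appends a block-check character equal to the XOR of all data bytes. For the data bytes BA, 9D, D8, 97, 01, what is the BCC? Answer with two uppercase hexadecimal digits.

XOR the bytes together:
  start with 0xBA
  0xBA ⊕ 0x9D = 0x27
  0x27 ⊕ 0xD8 = 0xFF
  0xFF ⊕ 0x97 = 0x68
  0x68 ⊕ 0x01 = 0x69

69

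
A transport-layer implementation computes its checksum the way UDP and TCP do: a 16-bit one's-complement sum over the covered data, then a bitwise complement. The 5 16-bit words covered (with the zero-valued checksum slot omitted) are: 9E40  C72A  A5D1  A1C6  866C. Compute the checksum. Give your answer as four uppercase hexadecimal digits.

CC8F

One's-complement addition (fold any carry out of bit 15 back into bit 0):
  0x9E40 + 0xC72A = 0x1656A → wrap carry → 0x656B
  0x656B + 0xA5D1 = 0x10B3C → wrap carry → 0x0B3D
  0x0B3D + 0xA1C6 = 0x0AD03
  0xAD03 + 0x866C = 0x1336F → wrap carry → 0x3370
One's-complement sum = 0x3370.
Checksum = ~0x3370 & 0xFFFF = 0xCC8F.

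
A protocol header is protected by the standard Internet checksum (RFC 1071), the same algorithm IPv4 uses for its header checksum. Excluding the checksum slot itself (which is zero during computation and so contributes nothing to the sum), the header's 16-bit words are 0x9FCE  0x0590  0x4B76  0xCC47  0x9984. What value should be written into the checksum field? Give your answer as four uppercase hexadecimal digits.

One's-complement addition (fold any carry out of bit 15 back into bit 0):
  0x9FCE + 0x0590 = 0x0A55E
  0xA55E + 0x4B76 = 0x0F0D4
  0xF0D4 + 0xCC47 = 0x1BD1B → wrap carry → 0xBD1C
  0xBD1C + 0x9984 = 0x156A0 → wrap carry → 0x56A1
One's-complement sum = 0x56A1.
Checksum = ~0x56A1 & 0xFFFF = 0xA95E.

A95E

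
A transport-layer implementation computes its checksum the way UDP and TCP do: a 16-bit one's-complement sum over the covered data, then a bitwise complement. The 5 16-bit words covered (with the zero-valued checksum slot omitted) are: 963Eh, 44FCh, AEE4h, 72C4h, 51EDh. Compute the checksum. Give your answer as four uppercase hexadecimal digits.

One's-complement addition (fold any carry out of bit 15 back into bit 0):
  0x963E + 0x44FC = 0x0DB3A
  0xDB3A + 0xAEE4 = 0x18A1E → wrap carry → 0x8A1F
  0x8A1F + 0x72C4 = 0x0FCE3
  0xFCE3 + 0x51ED = 0x14ED0 → wrap carry → 0x4ED1
One's-complement sum = 0x4ED1.
Checksum = ~0x4ED1 & 0xFFFF = 0xB12E.

B12E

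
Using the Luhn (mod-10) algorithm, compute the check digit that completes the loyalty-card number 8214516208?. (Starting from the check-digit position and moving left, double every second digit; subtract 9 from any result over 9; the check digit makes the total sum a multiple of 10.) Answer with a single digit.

5

Partial digits right→left: 8 0 2 6 1 5 4 1 2 8
Double every second digit counting from the check-digit position (so the 1st, 3rd, 5th, ... of the partial from the right).
  doubled (with −9 where >9): 7 4 2 8 4 → sum 25
  kept as-is: 0 6 5 1 8 → sum 20
Total = 25 + 20 = 45.
Check digit = (10 − (45 mod 10)) mod 10 = 5.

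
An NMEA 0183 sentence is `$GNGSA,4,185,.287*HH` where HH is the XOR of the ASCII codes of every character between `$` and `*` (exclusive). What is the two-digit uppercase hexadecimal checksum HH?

6B

XOR the ASCII codes of the payload characters:
  'G' = 0x47 → acc = 0x47
  'N' = 0x4E → acc = 0x09
  'G' = 0x47 → acc = 0x4E
  'S' = 0x53 → acc = 0x1D
  'A' = 0x41 → acc = 0x5C
  ',' = 0x2C → acc = 0x70
  '4' = 0x34 → acc = 0x44
  ',' = 0x2C → acc = 0x68
  '1' = 0x31 → acc = 0x59
  '8' = 0x38 → acc = 0x61
  '5' = 0x35 → acc = 0x54
  ',' = 0x2C → acc = 0x78
  '.' = 0x2E → acc = 0x56
  '2' = 0x32 → acc = 0x64
  '8' = 0x38 → acc = 0x5C
  '7' = 0x37 → acc = 0x6B
Checksum = 0x6B.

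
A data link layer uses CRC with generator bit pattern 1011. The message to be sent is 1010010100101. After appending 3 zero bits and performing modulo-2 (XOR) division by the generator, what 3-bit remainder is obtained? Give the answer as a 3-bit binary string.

010

Append 3 zeros: 1010010100101000. Divide by 1011 (XOR where the leading bit is 1):
  pos 0: 1010 XOR 1011 = 0001
  pos 3: 1010 XOR 1011 = 0001
  pos 6: 1100 XOR 1011 = 0111
  pos 7: 1111 XOR 1011 = 0100
  pos 8: 1000 XOR 1011 = 0011
  pos 10: 1110 XOR 1011 = 0101
  pos 11: 1010 XOR 1011 = 0001
Remainder (last 3 bits) = 010. This is the CRC / FCS.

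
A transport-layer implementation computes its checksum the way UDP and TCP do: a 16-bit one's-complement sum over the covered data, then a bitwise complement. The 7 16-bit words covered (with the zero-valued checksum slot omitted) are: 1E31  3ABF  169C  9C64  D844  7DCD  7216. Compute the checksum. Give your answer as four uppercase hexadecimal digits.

2BE6

One's-complement addition (fold any carry out of bit 15 back into bit 0):
  0x1E31 + 0x3ABF = 0x058F0
  0x58F0 + 0x169C = 0x06F8C
  0x6F8C + 0x9C64 = 0x10BF0 → wrap carry → 0x0BF1
  0x0BF1 + 0xD844 = 0x0E435
  0xE435 + 0x7DCD = 0x16202 → wrap carry → 0x6203
  0x6203 + 0x7216 = 0x0D419
One's-complement sum = 0xD419.
Checksum = ~0xD419 & 0xFFFF = 0x2BE6.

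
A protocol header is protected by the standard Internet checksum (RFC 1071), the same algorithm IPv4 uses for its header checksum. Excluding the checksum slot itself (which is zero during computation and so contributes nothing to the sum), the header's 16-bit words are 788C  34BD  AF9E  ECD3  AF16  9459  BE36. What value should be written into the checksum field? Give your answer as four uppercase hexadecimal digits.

One's-complement addition (fold any carry out of bit 15 back into bit 0):
  0x788C + 0x34BD = 0x0AD49
  0xAD49 + 0xAF9E = 0x15CE7 → wrap carry → 0x5CE8
  0x5CE8 + 0xECD3 = 0x149BB → wrap carry → 0x49BC
  0x49BC + 0xAF16 = 0x0F8D2
  0xF8D2 + 0x9459 = 0x18D2B → wrap carry → 0x8D2C
  0x8D2C + 0xBE36 = 0x14B62 → wrap carry → 0x4B63
One's-complement sum = 0x4B63.
Checksum = ~0x4B63 & 0xFFFF = 0xB49C.

B49C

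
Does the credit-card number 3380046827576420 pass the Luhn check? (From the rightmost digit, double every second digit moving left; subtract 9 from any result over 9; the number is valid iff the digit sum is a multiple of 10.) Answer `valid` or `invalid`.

From the right, keep odd positions and double even positions (subtract 9 from any doubled value over 9):
  doubled (positions 2,4,...): 4 3 1 4 3 0 7 6 → sum 28
  kept (positions 1,3,...): 0 4 7 7 8 4 0 3 → sum 33
Total = 61.
61 mod 10 = 1, so the number is invalid.

invalid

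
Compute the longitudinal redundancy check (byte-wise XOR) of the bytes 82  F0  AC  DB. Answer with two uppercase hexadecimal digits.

XOR the bytes together:
  start with 0x82
  0x82 ⊕ 0xF0 = 0x72
  0x72 ⊕ 0xAC = 0xDE
  0xDE ⊕ 0xDB = 0x05

05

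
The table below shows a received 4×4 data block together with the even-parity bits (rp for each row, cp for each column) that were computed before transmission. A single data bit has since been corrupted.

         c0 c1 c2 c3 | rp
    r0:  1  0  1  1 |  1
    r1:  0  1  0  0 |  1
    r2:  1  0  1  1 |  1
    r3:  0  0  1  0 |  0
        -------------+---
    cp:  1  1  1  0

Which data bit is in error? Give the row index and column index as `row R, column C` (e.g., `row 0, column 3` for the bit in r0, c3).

row 3, column 0

Recompute each row's even parity and compare to rp:
  r0: data parity 1, sent rp 1 → ok
  r1: data parity 1, sent rp 1 → ok
  r2: data parity 1, sent rp 1 → ok
  r3: data parity 1, sent rp 0 → mismatch
Recompute each column's even parity and compare to cp:
  c0: data parity 0, sent cp 1 → mismatch
  c1: data parity 1, sent cp 1 → ok
  c2: data parity 1, sent cp 1 → ok
  c3: data parity 0, sent cp 0 → ok
Exactly one row (r3) and one column (c0) fail → the flipped bit is at their intersection.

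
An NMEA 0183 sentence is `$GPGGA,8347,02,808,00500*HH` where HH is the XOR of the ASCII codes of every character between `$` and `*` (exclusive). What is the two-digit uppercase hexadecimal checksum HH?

59

XOR the ASCII codes of the payload characters:
  'G' = 0x47 → acc = 0x47
  'P' = 0x50 → acc = 0x17
  'G' = 0x47 → acc = 0x50
  'G' = 0x47 → acc = 0x17
  'A' = 0x41 → acc = 0x56
  ',' = 0x2C → acc = 0x7A
  '8' = 0x38 → acc = 0x42
  '3' = 0x33 → acc = 0x71
  '4' = 0x34 → acc = 0x45
  '7' = 0x37 → acc = 0x72
  ',' = 0x2C → acc = 0x5E
  '0' = 0x30 → acc = 0x6E
  '2' = 0x32 → acc = 0x5C
  ',' = 0x2C → acc = 0x70
  '8' = 0x38 → acc = 0x48
  '0' = 0x30 → acc = 0x78
  '8' = 0x38 → acc = 0x40
  ',' = 0x2C → acc = 0x6C
  '0' = 0x30 → acc = 0x5C
  '0' = 0x30 → acc = 0x6C
  '5' = 0x35 → acc = 0x59
  '0' = 0x30 → acc = 0x69
  '0' = 0x30 → acc = 0x59
Checksum = 0x59.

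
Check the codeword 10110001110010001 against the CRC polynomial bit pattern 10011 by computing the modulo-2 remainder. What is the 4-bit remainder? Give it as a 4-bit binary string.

Modulo-2 division of 10110001110010001 by 10011:
  pos 0: 10110 XOR 10011 = 00101
  pos 2: 10100 XOR 10011 = 00111
  pos 4: 11111 XOR 10011 = 01100
  pos 5: 11001 XOR 10011 = 01010
  pos 6: 10100 XOR 10011 = 00111
  pos 8: 11101 XOR 10011 = 01110
  pos 9: 11100 XOR 10011 = 01111
  pos 10: 11110 XOR 10011 = 01101
  pos 11: 11010 XOR 10011 = 01001
  pos 12: 10011 XOR 10011 = 00000
Remainder = 0000 (zero — the frame passes the CRC check).

0000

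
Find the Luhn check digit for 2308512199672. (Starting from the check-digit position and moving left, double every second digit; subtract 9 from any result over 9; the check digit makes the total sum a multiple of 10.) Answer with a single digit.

6

Partial digits right→left: 2 7 6 9 9 1 2 1 5 8 0 3 2
Double every second digit counting from the check-digit position (so the 1st, 3rd, 5th, ... of the partial from the right).
  doubled (with −9 where >9): 4 3 9 4 1 0 4 → sum 25
  kept as-is: 7 9 1 1 8 3 → sum 29
Total = 25 + 29 = 54.
Check digit = (10 − (54 mod 10)) mod 10 = 6.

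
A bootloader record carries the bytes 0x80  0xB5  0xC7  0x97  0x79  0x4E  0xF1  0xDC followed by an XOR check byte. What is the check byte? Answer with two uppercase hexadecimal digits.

7F

XOR the bytes together:
  start with 0x80
  0x80 ⊕ 0xB5 = 0x35
  0x35 ⊕ 0xC7 = 0xF2
  0xF2 ⊕ 0x97 = 0x65
  0x65 ⊕ 0x79 = 0x1C
  0x1C ⊕ 0x4E = 0x52
  0x52 ⊕ 0xF1 = 0xA3
  0xA3 ⊕ 0xDC = 0x7F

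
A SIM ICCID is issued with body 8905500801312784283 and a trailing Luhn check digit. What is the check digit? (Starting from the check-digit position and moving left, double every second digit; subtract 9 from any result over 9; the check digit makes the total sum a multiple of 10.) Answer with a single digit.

2

Partial digits right→left: 3 8 2 4 8 7 2 1 3 1 0 8 0 0 5 5 0 9 8
Double every second digit counting from the check-digit position (so the 1st, 3rd, 5th, ... of the partial from the right).
  doubled (with −9 where >9): 6 4 7 4 6 0 0 1 0 7 → sum 35
  kept as-is: 8 4 7 1 1 8 0 5 9 → sum 43
Total = 35 + 43 = 78.
Check digit = (10 − (78 mod 10)) mod 10 = 2.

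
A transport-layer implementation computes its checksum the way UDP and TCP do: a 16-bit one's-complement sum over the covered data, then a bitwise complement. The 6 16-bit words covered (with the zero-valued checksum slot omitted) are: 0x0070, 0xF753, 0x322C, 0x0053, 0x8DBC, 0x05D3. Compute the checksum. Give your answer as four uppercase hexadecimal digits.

422D

One's-complement addition (fold any carry out of bit 15 back into bit 0):
  0x0070 + 0xF753 = 0x0F7C3
  0xF7C3 + 0x322C = 0x129EF → wrap carry → 0x29F0
  0x29F0 + 0x0053 = 0x02A43
  0x2A43 + 0x8DBC = 0x0B7FF
  0xB7FF + 0x05D3 = 0x0BDD2
One's-complement sum = 0xBDD2.
Checksum = ~0xBDD2 & 0xFFFF = 0x422D.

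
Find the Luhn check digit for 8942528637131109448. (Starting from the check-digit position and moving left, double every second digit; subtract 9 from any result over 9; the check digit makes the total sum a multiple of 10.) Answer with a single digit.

9

Partial digits right→left: 8 4 4 9 0 1 1 3 1 7 3 6 8 2 5 2 4 9 8
Double every second digit counting from the check-digit position (so the 1st, 3rd, 5th, ... of the partial from the right).
  doubled (with −9 where >9): 7 8 0 2 2 6 7 1 8 7 → sum 48
  kept as-is: 4 9 1 3 7 6 2 2 9 → sum 43
Total = 48 + 43 = 91.
Check digit = (10 − (91 mod 10)) mod 10 = 9.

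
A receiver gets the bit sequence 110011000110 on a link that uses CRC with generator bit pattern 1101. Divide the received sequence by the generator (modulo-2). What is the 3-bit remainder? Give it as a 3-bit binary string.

Modulo-2 division of 110011000110 by 1101:
  pos 0: 1100 XOR 1101 = 0001
  pos 3: 1110 XOR 1101 = 0011
  pos 5: 1100 XOR 1101 = 0001
  pos 8: 1110 XOR 1101 = 0011
Remainder = 011 (nonzero — an error is detected).

011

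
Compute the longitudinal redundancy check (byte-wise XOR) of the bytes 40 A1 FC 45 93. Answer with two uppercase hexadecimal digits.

XOR the bytes together:
  start with 0x40
  0x40 ⊕ 0xA1 = 0xE1
  0xE1 ⊕ 0xFC = 0x1D
  0x1D ⊕ 0x45 = 0x58
  0x58 ⊕ 0x93 = 0xCB

CB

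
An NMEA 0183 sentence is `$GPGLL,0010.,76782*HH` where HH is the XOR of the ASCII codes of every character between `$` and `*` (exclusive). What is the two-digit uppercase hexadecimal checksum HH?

43

XOR the ASCII codes of the payload characters:
  'G' = 0x47 → acc = 0x47
  'P' = 0x50 → acc = 0x17
  'G' = 0x47 → acc = 0x50
  'L' = 0x4C → acc = 0x1C
  'L' = 0x4C → acc = 0x50
  ',' = 0x2C → acc = 0x7C
  '0' = 0x30 → acc = 0x4C
  '0' = 0x30 → acc = 0x7C
  '1' = 0x31 → acc = 0x4D
  '0' = 0x30 → acc = 0x7D
  '.' = 0x2E → acc = 0x53
  ',' = 0x2C → acc = 0x7F
  '7' = 0x37 → acc = 0x48
  '6' = 0x36 → acc = 0x7E
  '7' = 0x37 → acc = 0x49
  '8' = 0x38 → acc = 0x71
  '2' = 0x32 → acc = 0x43
Checksum = 0x43.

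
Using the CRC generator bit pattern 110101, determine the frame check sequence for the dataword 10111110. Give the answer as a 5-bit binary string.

00000

Append 5 zeros: 1011111000000. Divide by 110101 (XOR where the leading bit is 1):
  pos 0: 101111 XOR 110101 = 011010
  pos 1: 110101 XOR 110101 = 000000
Remainder (last 5 bits) = 00000. This is the CRC / FCS.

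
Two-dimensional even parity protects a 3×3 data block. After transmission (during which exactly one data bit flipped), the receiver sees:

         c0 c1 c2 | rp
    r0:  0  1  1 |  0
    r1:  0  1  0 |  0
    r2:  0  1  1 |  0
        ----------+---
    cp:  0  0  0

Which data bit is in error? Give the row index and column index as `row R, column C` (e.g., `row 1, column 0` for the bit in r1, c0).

Recompute each row's even parity and compare to rp:
  r0: data parity 0, sent rp 0 → ok
  r1: data parity 1, sent rp 0 → mismatch
  r2: data parity 0, sent rp 0 → ok
Recompute each column's even parity and compare to cp:
  c0: data parity 0, sent cp 0 → ok
  c1: data parity 1, sent cp 0 → mismatch
  c2: data parity 0, sent cp 0 → ok
Exactly one row (r1) and one column (c1) fail → the flipped bit is at their intersection.

row 1, column 1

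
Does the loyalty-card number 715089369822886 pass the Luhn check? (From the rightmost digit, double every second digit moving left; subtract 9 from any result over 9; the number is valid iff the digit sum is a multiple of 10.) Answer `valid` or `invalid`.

valid

From the right, keep odd positions and double even positions (subtract 9 from any doubled value over 9):
  doubled (positions 2,4,...): 7 4 7 3 9 0 2 → sum 32
  kept (positions 1,3,...): 6 8 2 9 3 8 5 7 → sum 48
Total = 80.
80 mod 10 = 0, so the number is valid.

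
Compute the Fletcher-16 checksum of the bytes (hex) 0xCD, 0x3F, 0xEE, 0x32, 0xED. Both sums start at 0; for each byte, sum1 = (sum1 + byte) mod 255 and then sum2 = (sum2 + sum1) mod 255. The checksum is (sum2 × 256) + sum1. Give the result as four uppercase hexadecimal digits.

211C

Running sums (mod 255):
  after byte 0 (0xCD): sum1=205, sum2=205
  after byte 1 (0x3F): sum1=13, sum2=218
  after byte 2 (0xEE): sum1=251, sum2=214
  after byte 3 (0x32): sum1=46, sum2=5
  after byte 4 (0xED): sum1=28, sum2=33
Checksum = sum2·256 + sum1 = 33·256 + 28 = 8476 = 0x211C.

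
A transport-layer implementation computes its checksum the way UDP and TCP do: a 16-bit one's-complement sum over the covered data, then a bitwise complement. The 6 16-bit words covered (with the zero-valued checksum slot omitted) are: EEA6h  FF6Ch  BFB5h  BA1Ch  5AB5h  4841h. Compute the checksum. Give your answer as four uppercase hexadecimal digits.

F522

One's-complement addition (fold any carry out of bit 15 back into bit 0):
  0xEEA6 + 0xFF6C = 0x1EE12 → wrap carry → 0xEE13
  0xEE13 + 0xBFB5 = 0x1ADC8 → wrap carry → 0xADC9
  0xADC9 + 0xBA1C = 0x167E5 → wrap carry → 0x67E6
  0x67E6 + 0x5AB5 = 0x0C29B
  0xC29B + 0x4841 = 0x10ADC → wrap carry → 0x0ADD
One's-complement sum = 0x0ADD.
Checksum = ~0x0ADD & 0xFFFF = 0xF522.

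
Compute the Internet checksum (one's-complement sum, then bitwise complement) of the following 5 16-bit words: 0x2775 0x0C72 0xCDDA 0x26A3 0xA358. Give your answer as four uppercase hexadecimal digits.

3442

One's-complement addition (fold any carry out of bit 15 back into bit 0):
  0x2775 + 0x0C72 = 0x033E7
  0x33E7 + 0xCDDA = 0x101C1 → wrap carry → 0x01C2
  0x01C2 + 0x26A3 = 0x02865
  0x2865 + 0xA358 = 0x0CBBD
One's-complement sum = 0xCBBD.
Checksum = ~0xCBBD & 0xFFFF = 0x3442.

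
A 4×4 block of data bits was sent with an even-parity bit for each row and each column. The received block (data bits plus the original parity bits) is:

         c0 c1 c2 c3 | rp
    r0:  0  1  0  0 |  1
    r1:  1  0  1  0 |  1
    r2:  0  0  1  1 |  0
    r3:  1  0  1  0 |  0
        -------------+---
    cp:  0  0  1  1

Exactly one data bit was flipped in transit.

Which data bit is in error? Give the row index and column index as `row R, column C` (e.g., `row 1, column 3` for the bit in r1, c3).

row 1, column 1

Recompute each row's even parity and compare to rp:
  r0: data parity 1, sent rp 1 → ok
  r1: data parity 0, sent rp 1 → mismatch
  r2: data parity 0, sent rp 0 → ok
  r3: data parity 0, sent rp 0 → ok
Recompute each column's even parity and compare to cp:
  c0: data parity 0, sent cp 0 → ok
  c1: data parity 1, sent cp 0 → mismatch
  c2: data parity 1, sent cp 1 → ok
  c3: data parity 1, sent cp 1 → ok
Exactly one row (r1) and one column (c1) fail → the flipped bit is at their intersection.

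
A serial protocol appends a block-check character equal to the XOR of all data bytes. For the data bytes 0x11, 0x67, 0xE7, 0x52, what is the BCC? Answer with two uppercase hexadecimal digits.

XOR the bytes together:
  start with 0x11
  0x11 ⊕ 0x67 = 0x76
  0x76 ⊕ 0xE7 = 0x91
  0x91 ⊕ 0x52 = 0xC3

C3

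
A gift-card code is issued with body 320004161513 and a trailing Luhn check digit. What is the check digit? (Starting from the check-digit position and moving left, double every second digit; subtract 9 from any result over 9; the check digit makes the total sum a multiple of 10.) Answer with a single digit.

Partial digits right→left: 3 1 5 1 6 1 4 0 0 0 2 3
Double every second digit counting from the check-digit position (so the 1st, 3rd, 5th, ... of the partial from the right).
  doubled (with −9 where >9): 6 1 3 8 0 4 → sum 22
  kept as-is: 1 1 1 0 0 3 → sum 6
Total = 22 + 6 = 28.
Check digit = (10 − (28 mod 10)) mod 10 = 2.

2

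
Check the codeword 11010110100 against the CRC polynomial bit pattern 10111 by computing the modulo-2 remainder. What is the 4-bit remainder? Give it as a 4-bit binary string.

Modulo-2 division of 11010110100 by 10111:
  pos 0: 11010 XOR 10111 = 01101
  pos 1: 11011 XOR 10111 = 01100
  pos 2: 11001 XOR 10111 = 01110
  pos 3: 11100 XOR 10111 = 01011
  pos 4: 10111 XOR 10111 = 00000
Remainder = 0000 (zero — the frame passes the CRC check).

0000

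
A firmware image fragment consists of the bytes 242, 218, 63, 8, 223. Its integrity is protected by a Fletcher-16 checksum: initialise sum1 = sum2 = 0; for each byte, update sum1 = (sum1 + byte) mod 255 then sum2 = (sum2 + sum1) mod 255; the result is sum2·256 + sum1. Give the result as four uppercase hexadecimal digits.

D7F4

Running sums (mod 255):
  after byte 0 (242): sum1=242, sum2=242
  after byte 1 (218): sum1=205, sum2=192
  after byte 2 (63): sum1=13, sum2=205
  after byte 3 (8): sum1=21, sum2=226
  after byte 4 (223): sum1=244, sum2=215
Checksum = sum2·256 + sum1 = 215·256 + 244 = 55284 = 0xD7F4.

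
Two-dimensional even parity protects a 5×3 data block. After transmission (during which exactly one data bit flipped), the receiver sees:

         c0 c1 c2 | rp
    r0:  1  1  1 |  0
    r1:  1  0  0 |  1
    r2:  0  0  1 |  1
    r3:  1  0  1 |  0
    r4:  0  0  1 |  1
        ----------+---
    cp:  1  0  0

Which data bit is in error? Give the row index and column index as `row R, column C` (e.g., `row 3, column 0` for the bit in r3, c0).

Recompute each row's even parity and compare to rp:
  r0: data parity 1, sent rp 0 → mismatch
  r1: data parity 1, sent rp 1 → ok
  r2: data parity 1, sent rp 1 → ok
  r3: data parity 0, sent rp 0 → ok
  r4: data parity 1, sent rp 1 → ok
Recompute each column's even parity and compare to cp:
  c0: data parity 1, sent cp 1 → ok
  c1: data parity 1, sent cp 0 → mismatch
  c2: data parity 0, sent cp 0 → ok
Exactly one row (r0) and one column (c1) fail → the flipped bit is at their intersection.

row 0, column 1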